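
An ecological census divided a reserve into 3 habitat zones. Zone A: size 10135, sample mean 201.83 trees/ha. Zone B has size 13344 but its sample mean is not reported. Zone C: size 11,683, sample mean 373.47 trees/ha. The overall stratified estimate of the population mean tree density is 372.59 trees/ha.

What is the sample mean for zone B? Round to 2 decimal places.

Σ Nₕx̄ₕ = N·μ, so 13344·x̄_B = 35162·372.59 − (10135·201.83 + 11683·373.47).
= 13101009.58 − 6408797.06 = 6692212.52.
x̄_B = 6692212.52 / 13344 = 501.5147... → 501.51.

501.51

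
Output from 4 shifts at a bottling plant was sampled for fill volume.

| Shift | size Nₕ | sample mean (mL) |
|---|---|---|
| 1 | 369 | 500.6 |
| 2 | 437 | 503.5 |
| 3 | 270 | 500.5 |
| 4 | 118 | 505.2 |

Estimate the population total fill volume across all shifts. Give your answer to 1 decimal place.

599499.5

1: 369·500.6 = 184721.4
2: 437·503.5 = 220029.5
3: 270·500.5 = 135135
4: 118·505.2 = 59613.6
τ̂ = Σ Nₕx̄ₕ = 599499.5.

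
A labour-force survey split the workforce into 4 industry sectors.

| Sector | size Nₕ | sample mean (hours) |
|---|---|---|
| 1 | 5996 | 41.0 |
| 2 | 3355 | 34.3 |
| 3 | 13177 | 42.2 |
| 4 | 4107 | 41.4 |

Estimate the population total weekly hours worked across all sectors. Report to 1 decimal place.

1087011.7

1: 5996·41.0 = 245836
2: 3355·34.3 = 115076.5
3: 13177·42.2 = 556069.4
4: 4107·41.4 = 170029.8
τ̂ = Σ Nₕx̄ₕ = 1087011.7.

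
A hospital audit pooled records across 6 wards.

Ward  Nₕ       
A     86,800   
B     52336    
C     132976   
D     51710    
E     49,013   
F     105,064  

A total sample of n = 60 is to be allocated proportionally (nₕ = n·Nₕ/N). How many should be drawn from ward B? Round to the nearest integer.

7

Share of ward B = 52336/477899 = 0.10951.
Allocate 60 × 0.10951 = 6.571... → 7.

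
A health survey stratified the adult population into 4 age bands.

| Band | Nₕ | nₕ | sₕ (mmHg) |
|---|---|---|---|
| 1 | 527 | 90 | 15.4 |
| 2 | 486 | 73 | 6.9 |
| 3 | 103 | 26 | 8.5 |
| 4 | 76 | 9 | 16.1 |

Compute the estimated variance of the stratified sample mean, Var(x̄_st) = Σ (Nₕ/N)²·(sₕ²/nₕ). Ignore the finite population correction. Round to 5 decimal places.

0.76132

N = 1192; Wₕ = Nₕ/N.
band 1: (527/1192)²·15.4²/90 = 0.51507166
band 2: (486/1192)²·6.9²/73 = 0.10841649
band 3: (103/1192)²·8.5²/26 = 0.02074849
band 4: (76/1192)²·16.1²/9 = 0.11708032
Sum = 0.76131696 → 0.76132.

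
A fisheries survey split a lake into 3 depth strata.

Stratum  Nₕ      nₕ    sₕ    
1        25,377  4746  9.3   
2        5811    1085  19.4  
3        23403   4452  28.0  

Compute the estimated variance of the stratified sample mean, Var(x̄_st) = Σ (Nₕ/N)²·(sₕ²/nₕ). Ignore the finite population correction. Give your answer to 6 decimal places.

N = 54591; Wₕ = Nₕ/N.
stratum 1: (25377/54591)²·9.3²/4746 = 0.003938008
stratum 2: (5811/54591)²·19.4²/1085 = 0.003930369
stratum 3: (23403/54591)²·28.0²/4452 = 0.032363976
Sum = 0.040232354 → 0.040232.

0.040232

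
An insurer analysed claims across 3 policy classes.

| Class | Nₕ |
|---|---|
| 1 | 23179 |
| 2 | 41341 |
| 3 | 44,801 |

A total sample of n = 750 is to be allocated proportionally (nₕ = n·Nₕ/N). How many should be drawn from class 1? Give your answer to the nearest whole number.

159

N = 23179 + 41341 + 44801 = 109321.
n_1 = 750·23179/109321 = 159.020... → 159.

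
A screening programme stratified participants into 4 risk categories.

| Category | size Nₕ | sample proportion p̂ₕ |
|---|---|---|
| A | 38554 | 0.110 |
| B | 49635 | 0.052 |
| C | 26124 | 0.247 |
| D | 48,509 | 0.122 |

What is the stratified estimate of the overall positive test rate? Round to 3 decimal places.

Wₕ = Nₕ/N with N = 162822: 0.2368, 0.3048, 0.1604, 0.2979.
p̂_st = 0.2368·0.110 + 0.3048·0.052 + 0.1604·0.247 + 0.2979·0.122 ≈ 0.11788... → 0.118.

0.118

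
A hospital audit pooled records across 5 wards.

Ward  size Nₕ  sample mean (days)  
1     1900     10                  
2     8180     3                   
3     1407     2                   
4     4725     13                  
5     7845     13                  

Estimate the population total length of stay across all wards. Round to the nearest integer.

Estimate total by summing Nₕ·x̄ₕ over strata.
1900·10 + 8180·3 + 1407·2 + 4725·13 + 7845·13 = 19000 + 24540 + 2814 + 61425 + 101985 = 209764.

209764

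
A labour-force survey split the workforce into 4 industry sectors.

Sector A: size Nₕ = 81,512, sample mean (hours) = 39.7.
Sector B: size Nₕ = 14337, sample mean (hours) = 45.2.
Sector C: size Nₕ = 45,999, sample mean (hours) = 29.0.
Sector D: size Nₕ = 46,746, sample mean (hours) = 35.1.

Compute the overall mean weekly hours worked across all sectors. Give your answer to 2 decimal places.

N = 188594; weights Wₕ = Nₕ/N = (0.4322, 0.0760, 0.2439, 0.2479).
x̄_st = Σ Wₕ·x̄ₕ = 0.4322·39.7 + 0.0760·45.2 + 0.2439·29.0 + 0.2479·35.1 ≈ 36.3681...
→ 36.37.

36.37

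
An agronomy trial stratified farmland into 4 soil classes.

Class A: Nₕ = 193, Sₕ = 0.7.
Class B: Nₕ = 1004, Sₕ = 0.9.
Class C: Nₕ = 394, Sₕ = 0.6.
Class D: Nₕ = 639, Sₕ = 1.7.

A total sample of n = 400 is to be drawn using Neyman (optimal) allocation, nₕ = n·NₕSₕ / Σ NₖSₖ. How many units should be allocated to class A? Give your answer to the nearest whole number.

23

A: NₕSₕ = 193·0.7 = 135.1
B: NₕSₕ = 1004·0.9 = 903.6
C: NₕSₕ = 394·0.6 = 236.4
D: NₕSₕ = 639·1.7 = 1086.3
Σ NₕSₕ = 2361.4.
n_A = 400·135.1/2361.4 = 22.885... → 23.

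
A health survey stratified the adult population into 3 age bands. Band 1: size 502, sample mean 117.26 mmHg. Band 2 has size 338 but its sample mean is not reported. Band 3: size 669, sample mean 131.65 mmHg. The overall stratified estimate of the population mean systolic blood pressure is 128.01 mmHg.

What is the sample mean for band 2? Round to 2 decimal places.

136.77

N = 502 + 338 + 669 = 1509.
Overall total = μ·N = 128.01·1509 = 193167.09.
Subtract the known strata: 502·117.26 + 669·131.65 = 146938.37.
Remaining total for band 2: 193167.09 − 146938.37 = 46228.72.
Divide by its size: 46228.72 / 338 = 136.7714... → 136.77.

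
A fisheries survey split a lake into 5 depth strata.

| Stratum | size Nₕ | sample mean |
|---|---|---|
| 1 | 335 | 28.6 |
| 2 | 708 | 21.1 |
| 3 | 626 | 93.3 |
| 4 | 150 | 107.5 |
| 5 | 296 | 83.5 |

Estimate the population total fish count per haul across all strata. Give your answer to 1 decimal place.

123766.6

Estimate total by summing Nₕ·x̄ₕ over strata.
335·28.6 + 708·21.1 + 626·93.3 + 150·107.5 + 296·83.5 = 9581 + 14938.8 + 58405.8 + 16125 + 24716 = 123766.6.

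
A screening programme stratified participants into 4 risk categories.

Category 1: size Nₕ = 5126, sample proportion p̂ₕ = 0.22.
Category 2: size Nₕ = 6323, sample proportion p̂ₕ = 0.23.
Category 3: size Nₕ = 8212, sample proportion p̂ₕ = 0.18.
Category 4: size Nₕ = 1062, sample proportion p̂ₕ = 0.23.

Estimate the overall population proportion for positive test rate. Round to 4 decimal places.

0.2077

N = 5126 + 6323 + 8212 + 1062 = 20723.
Overall proportion = Σ (Nₕ/N)·p̂ₕ.
Σ Nₕp̂ₕ = 1127.72 + 1454.29 + 1478.16 + 244.26 = 4304.43.
4304.43 / 20723 = 0.207713... → 0.2077.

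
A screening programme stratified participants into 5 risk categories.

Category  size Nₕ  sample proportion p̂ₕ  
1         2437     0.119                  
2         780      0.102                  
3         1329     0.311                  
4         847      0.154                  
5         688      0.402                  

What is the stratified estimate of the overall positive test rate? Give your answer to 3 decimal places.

0.196

N = 2437 + 780 + 1329 + 847 + 688 = 6081.
Overall proportion = Σ (Nₕ/N)·p̂ₕ.
Σ Nₕp̂ₕ = 290.003 + 79.56 + 413.319 + 130.438 + 276.576 = 1189.896.
1189.896 / 6081 = 0.19567... → 0.196.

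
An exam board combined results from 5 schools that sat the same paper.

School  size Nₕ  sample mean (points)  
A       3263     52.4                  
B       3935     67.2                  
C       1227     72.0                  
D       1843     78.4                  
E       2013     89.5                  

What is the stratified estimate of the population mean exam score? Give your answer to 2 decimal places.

69.08

N = 12281; weights Wₕ = Nₕ/N = (0.2657, 0.3204, 0.0999, 0.1501, 0.1639).
x̄_st = Σ Wₕ·x̄ₕ = 0.2657·52.4 + 0.3204·67.2 + 0.0999·72.0 + 0.1501·78.4 + 0.1639·89.5 ≈ 69.0833...
→ 69.08.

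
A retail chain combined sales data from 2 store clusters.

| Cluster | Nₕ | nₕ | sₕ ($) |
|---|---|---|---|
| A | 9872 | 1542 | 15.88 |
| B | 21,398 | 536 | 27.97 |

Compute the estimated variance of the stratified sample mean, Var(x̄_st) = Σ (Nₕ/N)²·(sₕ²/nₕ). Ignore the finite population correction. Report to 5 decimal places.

N = 31270. Term for each stratum: Wₕ²sₕ²/nₕ.
Var(x̄_st) = 0.01629938 + 0.68345629 = 0.69975568 → 0.69976.

0.69976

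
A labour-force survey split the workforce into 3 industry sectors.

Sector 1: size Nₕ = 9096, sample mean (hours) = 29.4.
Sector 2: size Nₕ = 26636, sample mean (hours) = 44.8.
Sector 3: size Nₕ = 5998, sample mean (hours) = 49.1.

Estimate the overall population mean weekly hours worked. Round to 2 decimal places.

42.06

N = 9096 + 26636 + 5998 = 41730.
Weight each subgroup mean by Nₕ/N and sum.
Σ Nₕx̄ₕ = 9096·29.4 + 26636·44.8 + 5998·49.1 = 267422.4 + 1193292.8 + 294501.8 = 1755217.
Divide by N: 1755217 / 41730 = 42.0613... → 42.06.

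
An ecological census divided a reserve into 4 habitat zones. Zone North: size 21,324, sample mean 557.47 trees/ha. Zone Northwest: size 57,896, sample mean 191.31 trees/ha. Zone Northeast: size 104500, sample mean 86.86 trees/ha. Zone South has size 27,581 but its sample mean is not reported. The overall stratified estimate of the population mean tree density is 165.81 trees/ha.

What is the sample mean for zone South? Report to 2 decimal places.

108.60

N = 21324 + 57896 + 104500 + 27581 = 211301.
Overall total = μ·N = 165.81·211301 = 35035818.81.
Subtract the known strata: 21324·557.47 + 57896·191.31 + 104500·86.86 = 32040444.04.
Remaining total for zone South: 35035818.81 − 32040444.04 = 2995374.77.
Divide by its size: 2995374.77 / 27581 = 108.6028... → 108.60.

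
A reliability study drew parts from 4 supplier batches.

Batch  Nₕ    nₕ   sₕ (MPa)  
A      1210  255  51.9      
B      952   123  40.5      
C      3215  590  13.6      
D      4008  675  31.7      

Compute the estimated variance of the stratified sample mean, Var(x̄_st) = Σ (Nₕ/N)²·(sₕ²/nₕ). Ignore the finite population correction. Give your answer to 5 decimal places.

N = 9385; Wₕ = Nₕ/N.
batch A: (1210/9385)²·51.9²/255 = 0.17558876
batch B: (952/9385)²·40.5²/123 = 0.13721774
batch C: (3215/9385)²·13.6²/590 = 0.03678910
batch D: (4008/9385)²·31.7²/675 = 0.27151987
Sum = 0.62111549 → 0.62112.

0.62112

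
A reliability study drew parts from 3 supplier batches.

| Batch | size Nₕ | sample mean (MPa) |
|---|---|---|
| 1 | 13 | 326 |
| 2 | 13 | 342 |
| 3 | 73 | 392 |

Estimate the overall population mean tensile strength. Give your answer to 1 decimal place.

376.8

N = 13 + 13 + 73 = 99.
The stratified mean weights each stratum mean by its population share Nₕ/N.
Σ Nₕx̄ₕ = 13·326 + 13·342 + 73·392 = 4238 + 4446 + 28616 = 37300.
Divide by N: 37300 / 99 = 376.768... → 376.8.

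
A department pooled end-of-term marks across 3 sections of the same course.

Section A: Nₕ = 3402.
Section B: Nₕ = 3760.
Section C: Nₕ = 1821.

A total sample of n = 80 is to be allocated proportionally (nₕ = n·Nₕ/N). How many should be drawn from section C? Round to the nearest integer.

16

Share of section C = 1821/8983 = 0.20272.
Allocate 80 × 0.20272 = 16.217... → 16.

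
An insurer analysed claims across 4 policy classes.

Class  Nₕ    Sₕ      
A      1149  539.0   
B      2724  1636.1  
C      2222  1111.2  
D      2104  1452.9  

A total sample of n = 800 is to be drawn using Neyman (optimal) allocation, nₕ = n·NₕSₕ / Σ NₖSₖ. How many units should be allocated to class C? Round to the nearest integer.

A: NₕSₕ = 1149·539.0 = 619311
B: NₕSₕ = 2724·1636.1 = 4456736.4
C: NₕSₕ = 2222·1111.2 = 2469086.4
D: NₕSₕ = 2104·1452.9 = 3056901.6
Σ NₕSₕ = 10602035.4.
n_C = 800·2469086.4/10602035.4 = 186.310... → 186.

186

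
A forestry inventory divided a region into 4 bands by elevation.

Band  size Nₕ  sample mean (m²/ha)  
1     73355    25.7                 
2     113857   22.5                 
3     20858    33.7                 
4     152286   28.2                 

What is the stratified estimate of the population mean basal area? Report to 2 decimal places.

N = 73355 + 113857 + 20858 + 152286 = 360356.
The stratified mean weights each stratum mean by its population share Nₕ/N.
Σ Nₕx̄ₕ = 73355·25.7 + 113857·22.5 + 20858·33.7 + 152286·28.2 = 1885223.5 + 2561782.5 + 702914.6 + 4294465.2 = 9444385.8.
Divide by N: 9444385.8 / 360356 = 26.2085... → 26.21.

26.21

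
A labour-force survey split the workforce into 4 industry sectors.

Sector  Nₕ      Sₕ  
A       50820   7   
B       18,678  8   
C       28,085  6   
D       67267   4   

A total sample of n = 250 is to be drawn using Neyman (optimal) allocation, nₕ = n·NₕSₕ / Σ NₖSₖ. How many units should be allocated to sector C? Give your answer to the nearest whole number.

45

Σ NₕSₕ = 50820·7 + 18678·8 + 28085·6 + 67267·4 = 942742.
Share for C: 168510/942742 = 0.17874.
n_C = 250 × 0.17874 = 44.686... → 45.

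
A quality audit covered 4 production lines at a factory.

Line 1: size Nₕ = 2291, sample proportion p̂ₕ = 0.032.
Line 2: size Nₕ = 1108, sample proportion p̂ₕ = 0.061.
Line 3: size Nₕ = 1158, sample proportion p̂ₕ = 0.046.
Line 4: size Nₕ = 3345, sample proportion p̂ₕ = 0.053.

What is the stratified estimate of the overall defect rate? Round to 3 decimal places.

0.047

Wₕ = Nₕ/N with N = 7902: 0.2899, 0.1402, 0.1465, 0.4233.
p̂_st = 0.2899·0.032 + 0.1402·0.061 + 0.1465·0.046 + 0.4233·0.053 ≈ 0.04701... → 0.047.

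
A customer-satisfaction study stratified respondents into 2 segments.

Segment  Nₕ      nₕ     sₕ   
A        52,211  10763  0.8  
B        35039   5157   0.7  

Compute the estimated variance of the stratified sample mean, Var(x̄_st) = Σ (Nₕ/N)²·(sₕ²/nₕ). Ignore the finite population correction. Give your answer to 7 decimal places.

N = 87250; Wₕ = Nₕ/N.
segment A: (52211/87250)²·0.8²/10763 = 0.0000212931
segment B: (35039/87250)²·0.7²/5157 = 0.0000153240
Sum = 0.0000366171 → 0.0000366.

0.0000366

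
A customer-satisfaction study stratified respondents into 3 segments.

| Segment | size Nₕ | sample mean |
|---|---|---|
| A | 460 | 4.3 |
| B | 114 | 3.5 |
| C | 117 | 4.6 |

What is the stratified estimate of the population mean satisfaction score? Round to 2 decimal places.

N = 460 + 114 + 117 = 691.
The stratified mean weights each stratum mean by its population share Nₕ/N.
Σ Nₕx̄ₕ = 460·4.3 + 114·3.5 + 117·4.6 = 1978 + 399 + 538.2 = 2915.2.
Divide by N: 2915.2 / 691 = 4.2188... → 4.22.

4.22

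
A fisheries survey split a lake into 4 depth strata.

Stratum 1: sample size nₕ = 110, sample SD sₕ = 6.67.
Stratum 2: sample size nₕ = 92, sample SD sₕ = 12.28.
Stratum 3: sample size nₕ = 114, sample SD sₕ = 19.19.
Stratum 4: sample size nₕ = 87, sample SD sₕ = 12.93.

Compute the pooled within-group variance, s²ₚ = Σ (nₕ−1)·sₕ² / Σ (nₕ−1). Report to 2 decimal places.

1: (110−1)·6.67² = 109·44.4889 = 4849.2901
2: (92−1)·12.28² = 91·150.7984 = 13722.6544
3: (114−1)·19.19² = 113·368.2561 = 41612.9393
4: (87−1)·12.93² = 86·167.1849 = 14377.9014
Numerator = 74562.7852; denominator = Σ(nₕ−1) = 399.
s²ₚ = 74562.7852/399 = 186.8741... → 186.87.

186.87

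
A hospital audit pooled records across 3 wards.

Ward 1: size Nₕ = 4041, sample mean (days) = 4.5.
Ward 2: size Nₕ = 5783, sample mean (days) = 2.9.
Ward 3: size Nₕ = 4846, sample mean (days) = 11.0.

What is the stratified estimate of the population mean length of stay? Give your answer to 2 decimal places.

6.02

N = 4041 + 5783 + 4846 = 14670.
The stratified mean weights each stratum mean by its population share Nₕ/N.
Σ Nₕx̄ₕ = 4041·4.5 + 5783·2.9 + 4846·11.0 = 18184.5 + 16770.7 + 53306 = 88261.2.
Divide by N: 88261.2 / 14670 = 6.0164... → 6.02.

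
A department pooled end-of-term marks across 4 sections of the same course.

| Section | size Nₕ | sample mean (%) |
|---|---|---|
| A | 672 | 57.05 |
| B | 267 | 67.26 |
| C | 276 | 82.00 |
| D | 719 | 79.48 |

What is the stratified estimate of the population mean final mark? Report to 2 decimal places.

x̄_st = (Σ Nₕx̄ₕ) / (Σ Nₕ) = (672·57.05 + 267·67.26 + 276·82.00 + 719·79.48) / 1934
= 136074.14 / 1934 = 70.3589... → 70.36.

70.36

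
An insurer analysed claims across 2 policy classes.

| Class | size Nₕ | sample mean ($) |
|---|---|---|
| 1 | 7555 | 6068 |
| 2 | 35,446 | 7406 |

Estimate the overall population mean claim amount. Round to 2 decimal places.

x̄_st = (Σ Nₕx̄ₕ) / (Σ Nₕ) = (7555·6068 + 35446·7406) / 43001
= 308356816 / 43001 = 7170.9220... → 7170.92.

7170.92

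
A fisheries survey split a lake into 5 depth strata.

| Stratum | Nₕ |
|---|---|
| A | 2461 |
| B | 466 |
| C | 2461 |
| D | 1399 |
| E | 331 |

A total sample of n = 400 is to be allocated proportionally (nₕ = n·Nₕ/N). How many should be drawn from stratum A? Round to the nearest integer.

138

N = 2461 + 466 + 2461 + 1399 + 331 = 7118.
n_A = 400·2461/7118 = 138.297... → 138.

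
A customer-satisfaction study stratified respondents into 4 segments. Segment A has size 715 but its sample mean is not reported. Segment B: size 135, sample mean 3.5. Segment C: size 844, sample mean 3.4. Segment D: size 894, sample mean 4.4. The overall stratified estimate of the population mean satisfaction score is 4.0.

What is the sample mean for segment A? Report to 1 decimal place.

N = 715 + 135 + 844 + 894 = 2588.
Overall total = μ·N = 4.0·2588 = 10352.
Subtract the known strata: 135·3.5 + 844·3.4 + 894·4.4 = 7275.7.
Remaining total for segment A: 10352 − 7275.7 = 3076.3.
Divide by its size: 3076.3 / 715 = 4.303... → 4.3.

4.3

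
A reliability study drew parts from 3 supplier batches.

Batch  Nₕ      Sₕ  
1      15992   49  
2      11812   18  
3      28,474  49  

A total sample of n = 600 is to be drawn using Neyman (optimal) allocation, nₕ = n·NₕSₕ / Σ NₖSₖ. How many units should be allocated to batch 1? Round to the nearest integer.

1: NₕSₕ = 15992·49 = 783608
2: NₕSₕ = 11812·18 = 212616
3: NₕSₕ = 28474·49 = 1395226
Σ NₕSₕ = 2391450.
n_1 = 600·783608/2391450 = 196.602... → 197.

197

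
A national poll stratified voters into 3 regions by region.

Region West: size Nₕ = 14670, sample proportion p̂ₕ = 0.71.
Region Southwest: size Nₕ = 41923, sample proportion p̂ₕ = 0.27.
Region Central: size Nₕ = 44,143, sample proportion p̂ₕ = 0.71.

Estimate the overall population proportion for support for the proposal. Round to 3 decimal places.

Wₕ = Nₕ/N with N = 100736: 0.1456, 0.4162, 0.4382.
p̂_st = 0.1456·0.71 + 0.4162·0.27 + 0.4382·0.71 ≈ 0.52689... → 0.527.

0.527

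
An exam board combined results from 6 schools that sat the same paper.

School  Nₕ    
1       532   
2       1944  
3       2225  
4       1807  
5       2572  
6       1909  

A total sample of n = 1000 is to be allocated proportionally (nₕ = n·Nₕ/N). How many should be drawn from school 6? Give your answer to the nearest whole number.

174

N = 532 + 1944 + 2225 + 1807 + 2572 + 1909 = 10989.
n_6 = 1000·1909/10989 = 173.719... → 174.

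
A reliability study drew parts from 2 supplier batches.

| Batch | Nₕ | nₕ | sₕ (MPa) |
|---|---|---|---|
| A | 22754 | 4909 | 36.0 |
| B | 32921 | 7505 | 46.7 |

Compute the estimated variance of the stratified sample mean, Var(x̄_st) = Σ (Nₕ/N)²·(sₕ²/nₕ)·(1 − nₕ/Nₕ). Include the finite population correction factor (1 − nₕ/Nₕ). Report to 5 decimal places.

0.11302

N = 55675. Term for each stratum: Wₕ²sₕ²/nₕ·(1−nₕ/Nₕ).
Var(x̄_st) = 0.03458325 + 0.07844095 = 0.11302420 → 0.11302.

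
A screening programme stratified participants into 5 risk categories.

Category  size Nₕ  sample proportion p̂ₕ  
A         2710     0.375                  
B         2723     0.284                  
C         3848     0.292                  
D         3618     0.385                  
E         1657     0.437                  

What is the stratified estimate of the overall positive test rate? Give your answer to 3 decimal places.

N = 2710 + 2723 + 3848 + 3618 + 1657 = 14556.
Overall proportion = Σ (Nₕ/N)·p̂ₕ.
Σ Nₕp̂ₕ = 1016.25 + 773.332 + 1123.616 + 1392.93 + 724.109 = 5030.237.
5030.237 / 14556 = 0.34558... → 0.346.

0.346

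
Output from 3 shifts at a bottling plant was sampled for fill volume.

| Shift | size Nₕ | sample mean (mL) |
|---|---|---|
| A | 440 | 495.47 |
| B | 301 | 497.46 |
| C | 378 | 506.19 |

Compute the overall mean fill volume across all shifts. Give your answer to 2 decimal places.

499.63

x̄_st = (Σ Nₕx̄ₕ) / (Σ Nₕ) = (440·495.47 + 301·497.46 + 378·506.19) / 1119
= 559082.08 / 1119 = 499.6265... → 499.63.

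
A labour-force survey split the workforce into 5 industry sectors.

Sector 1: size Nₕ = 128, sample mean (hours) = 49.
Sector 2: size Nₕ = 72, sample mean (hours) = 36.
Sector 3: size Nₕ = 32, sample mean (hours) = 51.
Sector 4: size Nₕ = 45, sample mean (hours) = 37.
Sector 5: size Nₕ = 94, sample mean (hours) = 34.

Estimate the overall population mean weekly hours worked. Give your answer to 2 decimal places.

41.39

N = 128 + 72 + 32 + 45 + 94 = 371.
Weight each subgroup mean by Nₕ/N and sum.
Σ Nₕx̄ₕ = 128·49 + 72·36 + 32·51 + 45·37 + 94·34 = 6272 + 2592 + 1632 + 1665 + 3196 = 15357.
Divide by N: 15357 / 371 = 41.3935... → 41.39.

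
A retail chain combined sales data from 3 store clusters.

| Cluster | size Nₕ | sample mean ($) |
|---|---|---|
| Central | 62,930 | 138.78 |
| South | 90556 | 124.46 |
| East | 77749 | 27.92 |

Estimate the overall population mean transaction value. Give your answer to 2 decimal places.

N = 62930 + 90556 + 77749 = 231235.
Overall mean = Σ (Nₕ/N)·x̄ₕ — weight by population share, not a simple average.
Σ Nₕx̄ₕ = 62930·138.78 + 90556·124.46 + 77749·27.92 = 8733425.4 + 11270599.76 + 2170752.08 = 22174777.24.
Divide by N: 22174777.24 / 231235 = 95.8971... → 95.90.

95.90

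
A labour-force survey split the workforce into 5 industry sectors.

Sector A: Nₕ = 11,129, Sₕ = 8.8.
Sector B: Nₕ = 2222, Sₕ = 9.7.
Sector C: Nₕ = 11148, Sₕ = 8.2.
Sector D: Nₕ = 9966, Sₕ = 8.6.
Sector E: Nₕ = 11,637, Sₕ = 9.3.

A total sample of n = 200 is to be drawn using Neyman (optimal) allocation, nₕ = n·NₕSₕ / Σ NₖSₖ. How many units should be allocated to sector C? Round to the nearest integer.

45

Σ NₕSₕ = 11129·8.8 + 2222·9.7 + 11148·8.2 + 9966·8.6 + 11637·9.3 = 404833.9.
Share for C: 91413.6/404833.9 = 0.22581.
n_C = 200 × 0.22581 = 45.161... → 45.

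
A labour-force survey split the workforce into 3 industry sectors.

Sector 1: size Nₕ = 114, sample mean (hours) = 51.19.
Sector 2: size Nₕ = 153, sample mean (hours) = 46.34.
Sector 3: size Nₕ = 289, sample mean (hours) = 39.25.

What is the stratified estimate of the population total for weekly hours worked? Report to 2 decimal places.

24268.93

Estimate total by summing Nₕ·x̄ₕ over strata.
114·51.19 + 153·46.34 + 289·39.25 = 5835.66 + 7090.02 + 11343.25 = 24268.93.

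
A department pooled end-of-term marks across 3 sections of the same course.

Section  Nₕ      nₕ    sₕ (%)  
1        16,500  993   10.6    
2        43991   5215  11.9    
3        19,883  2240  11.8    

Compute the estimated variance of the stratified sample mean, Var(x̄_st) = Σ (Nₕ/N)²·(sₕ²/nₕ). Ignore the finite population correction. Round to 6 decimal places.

0.016707

N = 80374; Wₕ = Nₕ/N.
section 1: (16500/80374)²·10.6²/993 = 0.004768691
section 2: (43991/80374)²·11.9²/5215 = 0.008134598
section 3: (19883/80374)²·11.8²/2240 = 0.003804071
Sum = 0.016707361 → 0.016707.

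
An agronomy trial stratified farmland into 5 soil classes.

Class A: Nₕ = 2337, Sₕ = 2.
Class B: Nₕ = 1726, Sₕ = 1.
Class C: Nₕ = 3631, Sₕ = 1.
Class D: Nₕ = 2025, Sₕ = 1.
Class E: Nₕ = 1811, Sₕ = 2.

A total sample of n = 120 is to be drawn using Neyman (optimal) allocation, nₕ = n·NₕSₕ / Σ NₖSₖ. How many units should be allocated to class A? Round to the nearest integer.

Σ NₕSₕ = 2337·2 + 1726·1 + 3631·1 + 2025·1 + 1811·2 = 15678.
Share for A: 4674/15678 = 0.29812.
n_A = 120 × 0.29812 = 35.775... → 36.

36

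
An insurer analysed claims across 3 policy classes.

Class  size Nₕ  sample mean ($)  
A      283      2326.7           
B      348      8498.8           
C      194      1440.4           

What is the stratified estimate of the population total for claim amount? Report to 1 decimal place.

A: 283·2326.7 = 658456.1
B: 348·8498.8 = 2957582.4
C: 194·1440.4 = 279437.6
τ̂ = Σ Nₕx̄ₕ = 3895476.1.

3895476.1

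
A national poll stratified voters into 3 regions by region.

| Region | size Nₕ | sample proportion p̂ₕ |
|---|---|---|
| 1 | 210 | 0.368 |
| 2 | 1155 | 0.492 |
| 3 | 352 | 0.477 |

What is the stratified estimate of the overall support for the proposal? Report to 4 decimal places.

Wₕ = Nₕ/N with N = 1717: 0.1223, 0.6727, 0.2050.
p̂_st = 0.1223·0.368 + 0.6727·0.492 + 0.2050·0.477 ≈ 0.473759... → 0.4738.

0.4738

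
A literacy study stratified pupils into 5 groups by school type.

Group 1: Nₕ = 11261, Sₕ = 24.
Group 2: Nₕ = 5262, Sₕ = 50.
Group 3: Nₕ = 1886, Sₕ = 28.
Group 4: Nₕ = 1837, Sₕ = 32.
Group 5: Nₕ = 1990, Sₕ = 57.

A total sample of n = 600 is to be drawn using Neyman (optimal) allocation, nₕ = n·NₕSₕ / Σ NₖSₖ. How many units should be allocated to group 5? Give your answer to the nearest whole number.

90

1: NₕSₕ = 11261·24 = 270264
2: NₕSₕ = 5262·50 = 263100
3: NₕSₕ = 1886·28 = 52808
4: NₕSₕ = 1837·32 = 58784
5: NₕSₕ = 1990·57 = 113430
Σ NₕSₕ = 758386.
n_5 = 600·113430/758386 = 89.741... → 90.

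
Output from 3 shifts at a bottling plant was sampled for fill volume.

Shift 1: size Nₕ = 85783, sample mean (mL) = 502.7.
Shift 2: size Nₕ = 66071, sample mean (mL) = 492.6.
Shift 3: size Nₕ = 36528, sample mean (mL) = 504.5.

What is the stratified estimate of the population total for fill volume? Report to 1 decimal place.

94098064.7

Estimate total by summing Nₕ·x̄ₕ over strata.
85783·502.7 + 66071·492.6 + 36528·504.5 = 43123114.1 + 32546574.6 + 18428376 = 94098064.7.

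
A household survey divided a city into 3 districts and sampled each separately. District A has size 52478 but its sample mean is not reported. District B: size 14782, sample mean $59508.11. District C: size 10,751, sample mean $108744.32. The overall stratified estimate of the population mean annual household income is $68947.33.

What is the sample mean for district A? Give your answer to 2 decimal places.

N = 52478 + 14782 + 10751 = 78011.
Overall total = μ·N = 68947.33·78011 = 5378650160.63.
Subtract the known strata: 14782·59508.11 + 10751·108744.32 = 2048759066.34.
Remaining total for district A: 5378650160.63 − 2048759066.34 = 3329891094.29.
Divide by its size: 3329891094.29 / 52478 = 63453.0869... → 63453.09.

63453.09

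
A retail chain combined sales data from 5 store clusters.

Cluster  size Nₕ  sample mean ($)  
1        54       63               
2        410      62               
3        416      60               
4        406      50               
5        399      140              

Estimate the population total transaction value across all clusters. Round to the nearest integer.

Population total = Σ Nₕ·x̄ₕ (each stratum's size times its mean).
54·63 + 410·62 + 416·60 + 406·50 + 399·140 = 3402 + 25420 + 24960 + 20300 + 55860 = 129942.

129942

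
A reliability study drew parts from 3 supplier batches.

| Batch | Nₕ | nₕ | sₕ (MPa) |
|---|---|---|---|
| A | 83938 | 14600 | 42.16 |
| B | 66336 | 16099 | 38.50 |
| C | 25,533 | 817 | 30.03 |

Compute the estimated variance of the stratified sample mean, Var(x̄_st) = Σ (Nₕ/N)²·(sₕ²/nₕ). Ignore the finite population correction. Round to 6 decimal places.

N = 175807. Term for each stratum: Wₕ²sₕ²/nₕ.
Var(x̄_st) = 0.027751934 + 0.013108373 + 0.023281983 = 0.064142290 → 0.064142.

0.064142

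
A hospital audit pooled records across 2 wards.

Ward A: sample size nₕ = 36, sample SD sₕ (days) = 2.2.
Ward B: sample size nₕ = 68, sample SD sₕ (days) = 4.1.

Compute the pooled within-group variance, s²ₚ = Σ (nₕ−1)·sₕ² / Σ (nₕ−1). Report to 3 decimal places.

A: (36−1)·2.2² = 35·4.84 = 169.4
B: (68−1)·4.1² = 67·16.81 = 1126.27
Numerator = 1295.67; denominator = Σ(nₕ−1) = 102.
s²ₚ = 1295.67/102 = 12.70265... → 12.703.

12.703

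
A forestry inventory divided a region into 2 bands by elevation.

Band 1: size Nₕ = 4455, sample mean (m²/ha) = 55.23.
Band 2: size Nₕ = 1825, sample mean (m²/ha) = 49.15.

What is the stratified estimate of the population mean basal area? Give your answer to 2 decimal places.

53.46

x̄_st = (Σ Nₕx̄ₕ) / (Σ Nₕ) = (4455·55.23 + 1825·49.15) / 6280
= 335748.4 / 6280 = 53.4631... → 53.46.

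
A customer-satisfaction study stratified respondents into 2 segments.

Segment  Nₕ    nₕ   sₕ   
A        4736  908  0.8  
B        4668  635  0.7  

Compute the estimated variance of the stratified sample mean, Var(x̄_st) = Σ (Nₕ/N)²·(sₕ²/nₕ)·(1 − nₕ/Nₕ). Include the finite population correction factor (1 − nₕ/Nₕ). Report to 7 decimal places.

0.0003088

N = 9404; Wₕ = Nₕ/N.
segment A: (4736/9404)²·0.8²/908·(1 − 908/4736) = 0.0001444949
segment B: (4668/9404)²·0.7²/635·(1 − 635/4668) = 0.0001642692
Sum = 0.0003087641 → 0.0003088.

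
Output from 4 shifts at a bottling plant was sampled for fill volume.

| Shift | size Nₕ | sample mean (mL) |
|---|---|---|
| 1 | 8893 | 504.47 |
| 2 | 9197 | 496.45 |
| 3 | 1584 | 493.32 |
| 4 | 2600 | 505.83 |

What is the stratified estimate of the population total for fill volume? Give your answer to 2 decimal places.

1: 8893·504.47 = 4486251.71
2: 9197·496.45 = 4565850.65
3: 1584·493.32 = 781418.88
4: 2600·505.83 = 1315158
τ̂ = Σ Nₕx̄ₕ = 11148679.24.

11148679.24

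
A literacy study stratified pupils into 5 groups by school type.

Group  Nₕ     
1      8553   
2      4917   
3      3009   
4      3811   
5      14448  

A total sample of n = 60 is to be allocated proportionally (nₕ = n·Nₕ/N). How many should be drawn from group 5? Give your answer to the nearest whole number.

25

Share of group 5 = 14448/34738 = 0.41591.
Allocate 60 × 0.41591 = 24.955... → 25.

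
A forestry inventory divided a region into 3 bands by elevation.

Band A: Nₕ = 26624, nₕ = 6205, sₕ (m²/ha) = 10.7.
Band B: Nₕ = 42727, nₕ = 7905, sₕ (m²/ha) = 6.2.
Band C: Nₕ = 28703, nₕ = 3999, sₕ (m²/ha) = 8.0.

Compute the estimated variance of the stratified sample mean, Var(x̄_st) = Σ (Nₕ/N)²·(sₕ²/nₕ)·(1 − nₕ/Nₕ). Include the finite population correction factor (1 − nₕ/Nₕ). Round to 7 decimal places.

N = 98054. Term for each stratum: Wₕ²sₕ²/nₕ·(1−nₕ/Nₕ).
Var(x̄_st) = 0.0010432849 + 0.0007525008 + 0.0011803003 = 0.0029760860 → 0.0029761.

0.0029761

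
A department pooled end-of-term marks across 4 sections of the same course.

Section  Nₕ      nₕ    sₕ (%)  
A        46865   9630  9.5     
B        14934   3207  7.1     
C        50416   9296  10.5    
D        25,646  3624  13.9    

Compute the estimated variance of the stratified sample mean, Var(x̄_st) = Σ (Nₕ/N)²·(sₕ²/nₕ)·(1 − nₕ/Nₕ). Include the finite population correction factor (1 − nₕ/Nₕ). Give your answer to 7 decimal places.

0.0038833

N = 137861; Wₕ = Nₕ/N.
section A: (46865/137861)²·9.5²/9630·(1 − 9630/46865) = 0.0008604746
section B: (14934/137861)²·7.1²/3207·(1 − 3207/14934) = 0.0001448431
section C: (50416/137861)²·10.5²/9296·(1 − 9296/50416) = 0.0012936629
section D: (25646/137861)²·13.9²/3624·(1 − 3624/25646) = 0.0015842910
Sum = 0.0038832717 → 0.0038833.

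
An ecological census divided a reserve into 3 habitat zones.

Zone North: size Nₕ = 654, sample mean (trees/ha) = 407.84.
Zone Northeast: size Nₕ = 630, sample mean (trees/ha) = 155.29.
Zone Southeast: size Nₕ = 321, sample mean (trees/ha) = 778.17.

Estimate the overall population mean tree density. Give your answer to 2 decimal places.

N = 1605; weights Wₕ = Nₕ/N = (0.4075, 0.3925, 0.2000).
x̄_st = Σ Wₕ·x̄ₕ = 0.4075·407.84 + 0.3925·155.29 + 0.2000·778.17 ≈ 382.7742...
→ 382.77.

382.77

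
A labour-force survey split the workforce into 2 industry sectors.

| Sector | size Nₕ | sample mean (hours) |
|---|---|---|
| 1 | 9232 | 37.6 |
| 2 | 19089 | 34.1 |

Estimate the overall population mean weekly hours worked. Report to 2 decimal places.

35.24

N = 28321; weights Wₕ = Nₕ/N = (0.3260, 0.6740).
x̄_st = Σ Wₕ·x̄ₕ = 0.3260·37.6 + 0.6740·34.1 ≈ 35.2409...
→ 35.24.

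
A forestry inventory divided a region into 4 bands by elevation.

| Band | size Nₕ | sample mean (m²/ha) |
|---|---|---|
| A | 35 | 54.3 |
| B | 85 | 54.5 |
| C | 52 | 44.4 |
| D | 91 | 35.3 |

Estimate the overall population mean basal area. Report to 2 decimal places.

N = 263; weights Wₕ = Nₕ/N = (0.1331, 0.3232, 0.1977, 0.3460).
x̄_st = Σ Wₕ·x̄ₕ = 0.1331·54.3 + 0.3232·54.5 + 0.1977·44.4 + 0.3460·35.3 ≈ 45.8331...
→ 45.83.

45.83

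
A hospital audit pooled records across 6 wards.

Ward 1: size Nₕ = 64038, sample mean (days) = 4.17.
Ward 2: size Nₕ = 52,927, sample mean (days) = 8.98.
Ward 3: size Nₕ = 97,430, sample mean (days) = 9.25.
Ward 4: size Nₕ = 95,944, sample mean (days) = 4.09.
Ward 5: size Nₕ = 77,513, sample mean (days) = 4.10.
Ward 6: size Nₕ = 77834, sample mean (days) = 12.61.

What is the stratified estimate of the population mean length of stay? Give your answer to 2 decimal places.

N = 64038 + 52927 + 97430 + 95944 + 77513 + 77834 = 465686.
The stratified mean weights each stratum mean by its population share Nₕ/N.
Σ Nₕx̄ₕ = 64038·4.17 + 52927·8.98 + 97430·9.25 + 95944·4.09 + 77513·4.10 + 77834·12.61 = 267038.46 + 475284.46 + 901227.5 + 392410.96 + 317803.3 + 981486.74 = 3335251.42.
Divide by N: 3335251.42 / 465686 = 7.1620... → 7.16.

7.16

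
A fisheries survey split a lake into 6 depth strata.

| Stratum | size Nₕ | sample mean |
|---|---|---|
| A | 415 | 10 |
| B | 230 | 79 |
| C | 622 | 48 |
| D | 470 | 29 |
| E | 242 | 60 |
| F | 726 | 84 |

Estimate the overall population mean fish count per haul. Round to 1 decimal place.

x̄_st = (Σ Nₕx̄ₕ) / (Σ Nₕ) = (415·10 + 230·79 + 622·48 + 470·29 + 242·60 + 726·84) / 2705
= 141310 / 2705 = 52.240... → 52.2.

52.2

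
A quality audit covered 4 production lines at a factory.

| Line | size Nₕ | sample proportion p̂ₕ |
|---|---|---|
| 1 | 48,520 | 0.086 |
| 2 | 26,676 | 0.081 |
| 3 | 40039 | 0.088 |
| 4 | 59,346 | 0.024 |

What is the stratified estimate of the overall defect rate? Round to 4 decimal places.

0.0646

N = 48520 + 26676 + 40039 + 59346 = 174581.
Overall proportion = Σ (Nₕ/N)·p̂ₕ.
Σ Nₕp̂ₕ = 4172.72 + 2160.756 + 3523.432 + 1424.304 = 11281.212.
11281.212 / 174581 = 0.064619... → 0.0646.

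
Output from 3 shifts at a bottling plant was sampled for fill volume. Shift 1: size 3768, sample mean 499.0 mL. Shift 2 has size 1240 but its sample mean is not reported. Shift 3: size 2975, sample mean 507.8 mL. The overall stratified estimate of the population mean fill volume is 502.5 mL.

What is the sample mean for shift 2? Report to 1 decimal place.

500.4

N = 3768 + 1240 + 2975 = 7983.
Overall total = μ·N = 502.5·7983 = 4011457.5.
Subtract the known strata: 3768·499.0 + 2975·507.8 = 3390937.
Remaining total for shift 2: 4011457.5 − 3390937 = 620520.5.
Divide by its size: 620520.5 / 1240 = 500.420... → 500.4.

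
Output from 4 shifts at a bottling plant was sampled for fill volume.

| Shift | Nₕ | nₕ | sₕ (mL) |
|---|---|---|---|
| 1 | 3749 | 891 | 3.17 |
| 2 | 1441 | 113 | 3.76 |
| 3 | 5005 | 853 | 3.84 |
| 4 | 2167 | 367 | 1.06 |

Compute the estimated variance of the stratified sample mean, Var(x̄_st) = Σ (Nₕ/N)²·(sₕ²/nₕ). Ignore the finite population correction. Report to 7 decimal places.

0.0056650

N = 12362; Wₕ = Nₕ/N.
shift 1: (3749/12362)²·3.17²/891 = 0.0010372757
shift 2: (1441/12362)²·3.76²/113 = 0.0016999953
shift 3: (5005/12362)²·3.84²/853 = 0.0028336363
shift 4: (2167/12362)²·1.06²/367 = 0.0000940776
Sum = 0.0056649849 → 0.0056650.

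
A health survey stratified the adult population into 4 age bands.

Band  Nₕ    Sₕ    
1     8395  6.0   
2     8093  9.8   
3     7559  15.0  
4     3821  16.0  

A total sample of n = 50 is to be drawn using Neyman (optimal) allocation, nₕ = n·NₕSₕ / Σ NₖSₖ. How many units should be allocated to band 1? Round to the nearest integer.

1: NₕSₕ = 8395·6.0 = 50370
2: NₕSₕ = 8093·9.8 = 79311.4
3: NₕSₕ = 7559·15.0 = 113385
4: NₕSₕ = 3821·16.0 = 61136
Σ NₕSₕ = 304202.4.
n_1 = 50·50370/304202.4 = 8.279... → 8.

8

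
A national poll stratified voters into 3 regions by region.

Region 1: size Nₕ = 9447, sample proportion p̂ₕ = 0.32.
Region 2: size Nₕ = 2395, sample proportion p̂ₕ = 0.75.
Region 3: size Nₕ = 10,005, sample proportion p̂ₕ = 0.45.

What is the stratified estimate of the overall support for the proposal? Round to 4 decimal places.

N = 9447 + 2395 + 10005 = 21847.
Overall proportion = Σ (Nₕ/N)·p̂ₕ.
Σ Nₕp̂ₕ = 3023.04 + 1796.25 + 4502.25 = 9321.54.
9321.54 / 21847 = 0.426674... → 0.4267.

0.4267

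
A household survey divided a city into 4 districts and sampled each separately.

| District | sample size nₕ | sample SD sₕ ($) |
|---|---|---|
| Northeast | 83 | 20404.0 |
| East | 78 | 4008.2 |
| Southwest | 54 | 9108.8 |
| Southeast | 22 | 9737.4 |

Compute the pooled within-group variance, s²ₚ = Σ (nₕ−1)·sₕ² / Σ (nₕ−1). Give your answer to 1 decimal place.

179245230.9

Degrees of freedom: 82 + 77 + 53 + 21 = 233.
Σ(nₕ−1)sₕ² = 82·416323216 + 77·16065667.24 + 53·82970237.44 + 21·94816958.76 = 41764138807.76.
s²ₚ = 41764138807.76 / 233 = 179245230.935... → 179245230.9.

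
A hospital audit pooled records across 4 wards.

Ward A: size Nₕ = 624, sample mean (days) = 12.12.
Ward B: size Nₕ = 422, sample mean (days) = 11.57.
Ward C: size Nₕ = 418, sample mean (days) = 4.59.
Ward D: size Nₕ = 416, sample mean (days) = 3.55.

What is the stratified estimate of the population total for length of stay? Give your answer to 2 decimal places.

15840.84

A: 624·12.12 = 7562.88
B: 422·11.57 = 4882.54
C: 418·4.59 = 1918.62
D: 416·3.55 = 1476.8
τ̂ = Σ Nₕx̄ₕ = 15840.84.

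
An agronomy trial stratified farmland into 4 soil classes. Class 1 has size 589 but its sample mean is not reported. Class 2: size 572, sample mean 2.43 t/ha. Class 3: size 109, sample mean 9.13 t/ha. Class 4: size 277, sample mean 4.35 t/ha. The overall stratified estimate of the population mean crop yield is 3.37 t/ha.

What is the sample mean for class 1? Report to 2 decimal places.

Σ Nₕx̄ₕ = N·μ, so 589·x̄_1 = 1547·3.37 − (572·2.43 + 109·9.13 + 277·4.35).
= 5213.39 − 3590.08 = 1623.31.
x̄_1 = 1623.31 / 589 = 2.7560... → 2.76.

2.76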